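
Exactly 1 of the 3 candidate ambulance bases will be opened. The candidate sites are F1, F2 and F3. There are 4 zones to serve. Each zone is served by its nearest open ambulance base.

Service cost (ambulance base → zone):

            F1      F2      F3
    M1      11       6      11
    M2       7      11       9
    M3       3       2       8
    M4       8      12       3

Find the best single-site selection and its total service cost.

Choose F1 only; total service cost 29.

With exactly 1 open, each zone uses its cheapest among the chosen.
{F1}: M1→F1 11, M2→F1 7, M3→F1 3, M4→F1 8. Service cost 29.
{F2}: service cost 31
{F3}: service cost 31
Among all 3 size-1 choices, {F1} is lowest.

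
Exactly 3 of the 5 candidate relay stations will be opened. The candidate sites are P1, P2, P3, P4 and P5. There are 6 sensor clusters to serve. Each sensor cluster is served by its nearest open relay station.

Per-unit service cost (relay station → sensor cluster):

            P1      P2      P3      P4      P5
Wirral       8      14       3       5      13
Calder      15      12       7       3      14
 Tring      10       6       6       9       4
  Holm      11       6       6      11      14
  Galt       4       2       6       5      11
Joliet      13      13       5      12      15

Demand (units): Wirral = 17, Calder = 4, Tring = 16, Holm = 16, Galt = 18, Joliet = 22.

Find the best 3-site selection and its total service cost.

Choose P2, P3 and P5; total service cost 385.

With exactly 3 open, each sensor cluster uses its cheapest among the chosen.
{P2, P3, P5}: Wirral→P3 3·17=51, Calder→P3 7·4=28, Tring→P5 4·16=64, Holm→P2 6·16=96, Galt→P2 2·18=36, Joliet→P3 5·22=110. Service cost 385.
{P2, P3, P4}: service cost 401
{P1, P2, P3}: service cost 417
Among all 10 size-3 choices, {P2, P3, P5} is lowest.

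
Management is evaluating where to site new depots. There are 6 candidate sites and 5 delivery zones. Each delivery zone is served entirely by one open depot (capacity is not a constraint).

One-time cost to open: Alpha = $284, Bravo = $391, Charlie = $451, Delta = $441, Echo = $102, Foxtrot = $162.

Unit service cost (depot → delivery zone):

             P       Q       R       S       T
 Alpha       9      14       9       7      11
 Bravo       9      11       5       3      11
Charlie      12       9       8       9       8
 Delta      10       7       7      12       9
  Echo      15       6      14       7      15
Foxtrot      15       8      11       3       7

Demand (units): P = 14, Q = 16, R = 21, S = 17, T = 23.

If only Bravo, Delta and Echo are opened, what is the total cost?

Each delivery zone is assigned to its cheapest site among the open ones.
{Bravo, Delta, Echo}: P→Bravo 9·14=126, Q→Echo 6·16=96, R→Bravo 5·21=105, S→Bravo 3·17=51, T→Delta 9·23=207. Service 585; fixed 934; total 1519.

Total cost: 1519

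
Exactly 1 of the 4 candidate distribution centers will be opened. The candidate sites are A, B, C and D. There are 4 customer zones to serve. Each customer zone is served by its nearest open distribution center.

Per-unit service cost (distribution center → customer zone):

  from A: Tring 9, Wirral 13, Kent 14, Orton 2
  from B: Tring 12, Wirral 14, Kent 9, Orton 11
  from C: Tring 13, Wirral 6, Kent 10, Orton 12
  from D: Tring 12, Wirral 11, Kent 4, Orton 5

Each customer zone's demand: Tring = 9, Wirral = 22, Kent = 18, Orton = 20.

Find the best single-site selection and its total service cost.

With exactly 1 open, each customer zone uses its cheapest among the chosen.
{D}: Tring→D 12·9=108, Wirral→D 11·22=242, Kent→D 4·18=72, Orton→D 5·20=100. Service cost 522.
{A}: service cost 659
{C}: service cost 669
Among all 4 size-1 choices, {D} is lowest.

Choose D only; total service cost 522.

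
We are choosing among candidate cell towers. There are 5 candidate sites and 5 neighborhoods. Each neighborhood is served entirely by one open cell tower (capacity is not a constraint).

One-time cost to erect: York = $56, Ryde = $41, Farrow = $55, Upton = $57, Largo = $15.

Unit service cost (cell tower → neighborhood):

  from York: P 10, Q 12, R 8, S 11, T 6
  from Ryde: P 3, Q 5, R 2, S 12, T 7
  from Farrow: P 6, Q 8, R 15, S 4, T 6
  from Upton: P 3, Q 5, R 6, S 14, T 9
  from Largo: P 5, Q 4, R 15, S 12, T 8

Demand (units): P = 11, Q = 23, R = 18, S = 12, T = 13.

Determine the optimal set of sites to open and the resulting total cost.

Open Ryde, Farrow and Largo; minimum total cost 398.

For any fixed open set, each neighborhood goes to its cheapest open site; total = fixed + service.
{Ryde, Farrow, Largo}: P→Ryde 3·11=33, Q→Largo 4·23=92, R→Ryde 2·18=36, S→Farrow 4·12=48, T→Farrow 6·13=78. Service 287; fixed 111; total 398.
{Ryde, Farrow}: P→Ryde 3·11=33, Q→Ryde 5·23=115, R→Ryde 2·18=36, S→Farrow 4·12=48, T→Farrow 6·13=78. Service 310; fixed 96; total 406.
{Ryde, Largo}: service 396 + fixed 56 = 452
{York, Ryde, Farrow, Upton, Largo}: service 287 + fixed 224 = 511
No other subset beats 398.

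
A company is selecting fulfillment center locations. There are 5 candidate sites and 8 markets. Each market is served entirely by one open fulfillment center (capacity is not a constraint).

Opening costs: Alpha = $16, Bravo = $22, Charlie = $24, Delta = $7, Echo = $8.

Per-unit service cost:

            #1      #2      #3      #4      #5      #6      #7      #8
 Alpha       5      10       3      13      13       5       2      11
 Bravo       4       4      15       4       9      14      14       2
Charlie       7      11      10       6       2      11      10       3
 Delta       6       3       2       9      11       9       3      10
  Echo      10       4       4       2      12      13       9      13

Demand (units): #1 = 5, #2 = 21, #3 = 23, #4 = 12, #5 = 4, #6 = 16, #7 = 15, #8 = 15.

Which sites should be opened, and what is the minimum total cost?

Open Alpha, Charlie, Delta and Echo; minimum total cost 376.

For any fixed open set, each market goes to its cheapest open site; total = fixed + service.
{Alpha, Charlie, Delta, Echo}: #1→Alpha 5·5=25, #2→Delta 3·21=63, #3→Delta 2·23=46, #4→Echo 2·12=24, #5→Charlie 2·4=8, #6→Alpha 5·16=80, #7→Alpha 2·15=30, #8→Charlie 3·15=45. Service 321; fixed 55; total 376.
{Alpha, Bravo, Charlie, Delta, Echo}: #1→Bravo 4·5=20, #2→Delta 3·21=63, #3→Delta 2·23=46, #4→Echo 2·12=24, #5→Charlie 2·4=8, #6→Alpha 5·16=80, #7→Alpha 2·15=30, #8→Bravo 2·15=30. Service 301; fixed 77; total 378.
{Alpha, Bravo, Delta, Echo}: #1→Bravo 4·5=20, #2→Delta 3·21=63, #3→Delta 2·23=46, #4→Echo 2·12=24, #5→Bravo 9·4=36, #6→Alpha 5·16=80, #7→Alpha 2·15=30, #8→Bravo 2·15=30. Service 329; fixed 53; total 382.
{Delta}: service 630 + fixed 7 = 637
No other subset beats 376.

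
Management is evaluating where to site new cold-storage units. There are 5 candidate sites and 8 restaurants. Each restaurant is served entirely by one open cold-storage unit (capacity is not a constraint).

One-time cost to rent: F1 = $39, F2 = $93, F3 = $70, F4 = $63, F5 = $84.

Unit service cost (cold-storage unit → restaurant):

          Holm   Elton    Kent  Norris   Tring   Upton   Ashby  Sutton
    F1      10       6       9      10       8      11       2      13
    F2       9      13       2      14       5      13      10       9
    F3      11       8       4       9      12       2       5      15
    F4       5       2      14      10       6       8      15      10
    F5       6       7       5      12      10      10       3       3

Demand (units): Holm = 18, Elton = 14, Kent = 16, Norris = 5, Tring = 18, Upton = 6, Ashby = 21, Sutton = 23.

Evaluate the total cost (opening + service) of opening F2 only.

Each restaurant is assigned to its cheapest site among the open ones.
{F2}: Holm→F2 9·18=162, Elton→F2 13·14=182, Kent→F2 2·16=32, Norris→F2 14·5=70, Tring→F2 5·18=90, Upton→F2 13·6=78, Ashby→F2 10·21=210, Sutton→F2 9·23=207. Service 1031; fixed 93; total 1124.

Total cost: 1124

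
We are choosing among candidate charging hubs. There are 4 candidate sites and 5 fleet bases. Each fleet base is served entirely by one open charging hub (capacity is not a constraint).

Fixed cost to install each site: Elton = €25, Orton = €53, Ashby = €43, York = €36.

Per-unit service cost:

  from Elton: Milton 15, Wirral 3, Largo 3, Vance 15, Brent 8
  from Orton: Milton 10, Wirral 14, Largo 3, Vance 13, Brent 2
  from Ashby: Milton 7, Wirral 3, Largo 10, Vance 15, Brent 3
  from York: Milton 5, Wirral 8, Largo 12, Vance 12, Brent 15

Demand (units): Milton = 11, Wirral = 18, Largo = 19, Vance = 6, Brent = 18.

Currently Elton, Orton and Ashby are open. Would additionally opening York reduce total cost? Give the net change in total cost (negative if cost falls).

Current service cost with {Elton, Orton, Ashby}: 302.
Adding York: each fleet base re-picks its cheapest; new service cost 274, saving 28.
Extra fixed cost: 36. Net change = 36 − 28 = 8.
(Totals: 423 → 431.)

No — net change +8 (cost rises by 8).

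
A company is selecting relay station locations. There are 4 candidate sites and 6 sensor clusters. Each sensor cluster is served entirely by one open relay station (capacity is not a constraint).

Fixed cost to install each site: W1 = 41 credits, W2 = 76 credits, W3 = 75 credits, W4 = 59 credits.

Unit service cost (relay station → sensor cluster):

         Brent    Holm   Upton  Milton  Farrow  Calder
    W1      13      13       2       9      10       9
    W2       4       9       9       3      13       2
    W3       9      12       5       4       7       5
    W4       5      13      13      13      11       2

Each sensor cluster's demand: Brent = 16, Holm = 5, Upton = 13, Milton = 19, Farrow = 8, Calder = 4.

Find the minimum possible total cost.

Minimum total cost: 397

For any fixed open set, each sensor cluster goes to its cheapest open site; total = fixed + service.
{W1, W2}: Brent→W2 4·16=64, Holm→W2 9·5=45, Upton→W1 2·13=26, Milton→W2 3·19=57, Farrow→W1 10·8=80, Calder→W2 2·4=8. Service 280; fixed 117; total 397.
{W2, W3}: service 295 + fixed 151 = 446
{W1, W2, W3}: service 256 + fixed 192 = 448
{W1, W2, W3, W4}: service 256 + fixed 251 = 507
No other subset beats 397.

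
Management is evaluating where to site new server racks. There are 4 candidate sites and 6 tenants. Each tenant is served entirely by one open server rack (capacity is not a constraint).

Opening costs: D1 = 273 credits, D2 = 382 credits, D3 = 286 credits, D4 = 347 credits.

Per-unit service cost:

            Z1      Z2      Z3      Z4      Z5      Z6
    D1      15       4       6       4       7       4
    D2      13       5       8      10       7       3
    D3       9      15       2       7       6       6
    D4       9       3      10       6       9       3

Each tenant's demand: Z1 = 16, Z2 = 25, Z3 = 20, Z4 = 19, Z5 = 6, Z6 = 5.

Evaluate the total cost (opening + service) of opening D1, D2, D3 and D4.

Total cost: 1674

Each tenant is assigned to its cheapest site among the open ones.
{D1, D2, D3, D4}: Z1→D3 9·16=144, Z2→D4 3·25=75, Z3→D3 2·20=40, Z4→D1 4·19=76, Z5→D3 6·6=36, Z6→D2 3·5=15. Service 386; fixed 1288; total 1674.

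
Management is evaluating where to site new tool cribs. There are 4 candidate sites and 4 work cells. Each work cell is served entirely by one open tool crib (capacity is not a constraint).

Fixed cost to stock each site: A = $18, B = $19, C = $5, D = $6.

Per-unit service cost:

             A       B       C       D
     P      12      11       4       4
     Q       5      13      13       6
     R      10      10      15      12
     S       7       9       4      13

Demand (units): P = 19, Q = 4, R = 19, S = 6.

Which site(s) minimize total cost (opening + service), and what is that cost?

For any fixed open set, each work cell goes to its cheapest open site; total = fixed + service.
{A, C}: P→C 4·19=76, Q→A 5·4=20, R→A 10·19=190, S→C 4·6=24. Service 310; fixed 23; total 333.
{A, C, D}: P→C 4·19=76, Q→A 5·4=20, R→A 10·19=190, S→C 4·6=24. Service 310; fixed 29; total 339.
{B, C, D}: service 314 + fixed 30 = 344
{A, B, C, D}: P→C 4·19=76, Q→A 5·4=20, R→A 10·19=190, S→C 4·6=24. Service 310; fixed 48; total 358.
No other subset beats 333.

Open A and C; minimum total cost 333.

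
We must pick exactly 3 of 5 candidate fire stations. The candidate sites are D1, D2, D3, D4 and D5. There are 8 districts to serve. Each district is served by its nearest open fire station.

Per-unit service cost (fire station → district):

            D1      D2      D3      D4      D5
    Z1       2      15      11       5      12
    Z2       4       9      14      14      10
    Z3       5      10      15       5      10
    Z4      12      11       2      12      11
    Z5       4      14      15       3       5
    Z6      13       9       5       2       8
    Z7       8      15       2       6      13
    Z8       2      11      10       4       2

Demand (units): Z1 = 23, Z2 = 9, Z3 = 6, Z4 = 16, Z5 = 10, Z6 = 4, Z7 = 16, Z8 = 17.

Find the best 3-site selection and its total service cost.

With exactly 3 open, each district uses its cheapest among the chosen.
{D1, D3, D4}: Z1→D1 2·23=46, Z2→D1 4·9=36, Z3→D1 5·6=30, Z4→D3 2·16=32, Z5→D4 3·10=30, Z6→D4 2·4=8, Z7→D3 2·16=32, Z8→D1 2·17=34. Service cost 248.
{D1, D2, D3}: service cost 270
{D1, D3, D5}: service cost 270
Among all 10 size-3 choices, {D1, D3, D4} is lowest.

Choose D1, D3 and D4; total service cost 248.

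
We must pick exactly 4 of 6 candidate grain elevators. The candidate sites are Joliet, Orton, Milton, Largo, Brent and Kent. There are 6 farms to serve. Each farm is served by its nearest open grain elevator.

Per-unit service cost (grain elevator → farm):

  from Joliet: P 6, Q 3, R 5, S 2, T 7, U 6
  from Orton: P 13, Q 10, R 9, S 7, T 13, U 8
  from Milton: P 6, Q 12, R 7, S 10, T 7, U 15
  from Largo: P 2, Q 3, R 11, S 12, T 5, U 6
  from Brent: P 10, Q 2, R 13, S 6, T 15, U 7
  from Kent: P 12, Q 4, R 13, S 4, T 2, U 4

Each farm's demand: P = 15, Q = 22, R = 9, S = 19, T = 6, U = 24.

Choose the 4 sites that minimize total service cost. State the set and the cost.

With exactly 4 open, each farm uses its cheapest among the chosen.
{Joliet, Largo, Brent, Kent}: P→Largo 2·15=30, Q→Brent 2·22=44, R→Joliet 5·9=45, S→Joliet 2·19=38, T→Kent 2·6=12, U→Kent 4·24=96. Service cost 265.
{Joliet, Orton, Largo, Kent}: service cost 287
{Joliet, Milton, Largo, Kent}: service cost 287
Among all 15 size-4 choices, {Joliet, Largo, Brent, Kent} is lowest.

Choose Joliet, Largo, Brent and Kent; total service cost 265.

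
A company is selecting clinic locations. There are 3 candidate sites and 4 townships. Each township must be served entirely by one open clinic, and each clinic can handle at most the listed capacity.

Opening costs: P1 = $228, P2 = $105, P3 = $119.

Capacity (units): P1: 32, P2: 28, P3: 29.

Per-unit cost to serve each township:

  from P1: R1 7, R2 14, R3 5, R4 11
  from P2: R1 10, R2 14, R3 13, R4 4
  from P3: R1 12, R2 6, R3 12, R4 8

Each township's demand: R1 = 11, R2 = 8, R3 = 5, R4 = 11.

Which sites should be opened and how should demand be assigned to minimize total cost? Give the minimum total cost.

Minimum total cost: 486

Open {P2, P3}: R1→P2 10·11=110, R2→P3 6·8=48, R3→P3 12·5=60, R4→P2 4·11=44.
Loads: P2 carries 22/28, P3 carries 13/29. Service 262; fixed 224; total 486.
Next best feasible plan costs 491.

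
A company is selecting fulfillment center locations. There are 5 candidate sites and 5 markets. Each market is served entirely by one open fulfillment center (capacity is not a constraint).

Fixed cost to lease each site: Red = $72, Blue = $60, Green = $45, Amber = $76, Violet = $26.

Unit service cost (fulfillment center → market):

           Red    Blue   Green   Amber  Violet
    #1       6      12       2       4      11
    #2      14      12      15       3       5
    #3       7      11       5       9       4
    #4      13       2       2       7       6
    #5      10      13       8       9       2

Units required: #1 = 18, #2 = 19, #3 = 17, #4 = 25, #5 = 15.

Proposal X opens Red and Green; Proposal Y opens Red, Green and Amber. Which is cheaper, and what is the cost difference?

Proposal X: {Red, Green}: #1→Green 2·18=36, #2→Red 14·19=266, #3→Green 5·17=85, #4→Green 2·25=50, #5→Green 8·15=120. Service 557; fixed 117; total 674.
Proposal Y: {Red, Green, Amber}: #1→Green 2·18=36, #2→Amber 3·19=57, #3→Green 5·17=85, #4→Green 2·25=50, #5→Green 8·15=120. Service 348; fixed 193; total 541.
Difference: |674 − 541| = 133.

Proposal Y is cheaper by 133.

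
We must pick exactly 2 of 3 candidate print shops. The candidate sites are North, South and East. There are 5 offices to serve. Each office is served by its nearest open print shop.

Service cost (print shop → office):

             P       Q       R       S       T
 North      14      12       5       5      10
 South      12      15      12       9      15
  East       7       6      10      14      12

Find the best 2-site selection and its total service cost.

With exactly 2 open, each office uses its cheapest among the chosen.
{North, East}: P→East 7, Q→East 6, R→North 5, S→North 5, T→North 10. Service cost 33.
{North, South}: service cost 44
{South, East}: service cost 44
Among all 3 size-2 choices, {North, East} is lowest.

Choose North and East; total service cost 33.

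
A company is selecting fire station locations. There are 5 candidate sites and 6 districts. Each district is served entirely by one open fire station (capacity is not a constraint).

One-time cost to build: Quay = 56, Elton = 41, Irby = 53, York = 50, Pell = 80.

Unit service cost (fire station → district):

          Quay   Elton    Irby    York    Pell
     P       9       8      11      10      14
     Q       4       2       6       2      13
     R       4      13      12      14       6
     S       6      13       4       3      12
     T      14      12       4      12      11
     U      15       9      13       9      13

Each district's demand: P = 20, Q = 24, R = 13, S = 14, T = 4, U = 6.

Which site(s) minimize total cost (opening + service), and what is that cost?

For any fixed open set, each district goes to its cheapest open site; total = fixed + service.
{Quay, York}: P→Quay 9·20=180, Q→York 2·24=48, R→Quay 4·13=52, S→York 3·14=42, T→York 12·4=48, U→York 9·6=54. Service 424; fixed 106; total 530.
{Quay, Elton, Irby}: service 386 + fixed 150 = 536
{Quay, Elton}: service 446 + fixed 97 = 543
{Quay, Elton, Irby, York, Pell}: service 372 + fixed 280 = 652
No other subset beats 530.

Open Quay and York; minimum total cost 530.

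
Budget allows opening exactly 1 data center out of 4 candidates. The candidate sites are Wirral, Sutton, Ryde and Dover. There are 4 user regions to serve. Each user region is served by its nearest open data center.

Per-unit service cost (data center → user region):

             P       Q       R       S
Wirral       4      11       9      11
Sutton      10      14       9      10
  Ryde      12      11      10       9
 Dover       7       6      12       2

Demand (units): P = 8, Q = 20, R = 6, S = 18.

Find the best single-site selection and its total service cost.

With exactly 1 open, each user region uses its cheapest among the chosen.
{Dover}: P→Dover 7·8=56, Q→Dover 6·20=120, R→Dover 12·6=72, S→Dover 2·18=36. Service cost 284.
{Wirral}: service cost 504
{Ryde}: service cost 538
Among all 4 size-1 choices, {Dover} is lowest.

Choose Dover only; total service cost 284.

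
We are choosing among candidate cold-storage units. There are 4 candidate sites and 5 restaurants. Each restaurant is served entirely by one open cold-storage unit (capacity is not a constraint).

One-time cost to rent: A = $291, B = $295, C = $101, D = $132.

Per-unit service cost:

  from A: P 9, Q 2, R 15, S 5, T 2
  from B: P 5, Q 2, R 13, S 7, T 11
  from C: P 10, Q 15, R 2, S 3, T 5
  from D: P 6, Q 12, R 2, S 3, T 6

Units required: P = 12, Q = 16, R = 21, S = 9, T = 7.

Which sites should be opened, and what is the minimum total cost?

For any fixed open set, each restaurant goes to its cheapest open site; total = fixed + service.
{D}: P→D 6·12=72, Q→D 12·16=192, R→D 2·21=42, S→D 3·9=27, T→D 6·7=42. Service 375; fixed 132; total 507.
{C}: service 464 + fixed 101 = 565
{B, C}: service 196 + fixed 396 = 592
{A, B, C, D}: service 175 + fixed 819 = 994
No other subset beats 507.

Open D only; minimum total cost 507.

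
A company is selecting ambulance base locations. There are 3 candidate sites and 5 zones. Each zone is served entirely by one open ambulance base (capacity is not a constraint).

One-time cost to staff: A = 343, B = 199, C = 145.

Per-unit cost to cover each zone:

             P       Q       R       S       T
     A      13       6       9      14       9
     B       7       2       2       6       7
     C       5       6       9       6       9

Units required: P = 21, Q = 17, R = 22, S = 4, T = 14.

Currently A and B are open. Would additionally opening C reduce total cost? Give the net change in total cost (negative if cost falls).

No — net change +103 (cost rises by 103).

Current service cost with {A, B}: 347.
Adding C: each zone re-picks its cheapest; new service cost 305, saving 42.
Extra fixed cost: 145. Net change = 145 − 42 = 103.
(Totals: 889 → 992.)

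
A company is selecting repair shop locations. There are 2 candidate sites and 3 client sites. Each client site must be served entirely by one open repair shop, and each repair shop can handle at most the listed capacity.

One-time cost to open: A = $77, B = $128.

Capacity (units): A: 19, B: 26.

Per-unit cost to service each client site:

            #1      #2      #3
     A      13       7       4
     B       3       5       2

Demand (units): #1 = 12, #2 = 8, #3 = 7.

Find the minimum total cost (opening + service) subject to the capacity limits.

Open {A, B}: #1→B 3·12=36, #2→B 5·8=40, #3→A 4·7=28.
Loads: A carries 7/19, B carries 20/26. Service 104; fixed 205; total 309.
Next best feasible plan costs 311.

Minimum total cost: 309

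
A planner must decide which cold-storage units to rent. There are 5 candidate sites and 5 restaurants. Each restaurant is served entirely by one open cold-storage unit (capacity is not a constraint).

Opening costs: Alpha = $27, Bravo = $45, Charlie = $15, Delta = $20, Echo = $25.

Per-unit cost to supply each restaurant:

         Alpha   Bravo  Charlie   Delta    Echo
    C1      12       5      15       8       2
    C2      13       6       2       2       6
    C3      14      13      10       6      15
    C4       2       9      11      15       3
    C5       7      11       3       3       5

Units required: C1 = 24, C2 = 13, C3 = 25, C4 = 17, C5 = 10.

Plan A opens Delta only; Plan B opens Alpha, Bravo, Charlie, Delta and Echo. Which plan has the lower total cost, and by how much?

Plan B is cheaper by 253.

Plan A: {Delta}: C1→Delta 8·24=192, C2→Delta 2·13=26, C3→Delta 6·25=150, C4→Delta 15·17=255, C5→Delta 3·10=30. Service 653; fixed 20; total 673.
Plan B: {Alpha, Bravo, Charlie, Delta, Echo}: C1→Echo 2·24=48, C2→Charlie 2·13=26, C3→Delta 6·25=150, C4→Alpha 2·17=34, C5→Charlie 3·10=30. Service 288; fixed 132; total 420.
Difference: |673 − 420| = 253.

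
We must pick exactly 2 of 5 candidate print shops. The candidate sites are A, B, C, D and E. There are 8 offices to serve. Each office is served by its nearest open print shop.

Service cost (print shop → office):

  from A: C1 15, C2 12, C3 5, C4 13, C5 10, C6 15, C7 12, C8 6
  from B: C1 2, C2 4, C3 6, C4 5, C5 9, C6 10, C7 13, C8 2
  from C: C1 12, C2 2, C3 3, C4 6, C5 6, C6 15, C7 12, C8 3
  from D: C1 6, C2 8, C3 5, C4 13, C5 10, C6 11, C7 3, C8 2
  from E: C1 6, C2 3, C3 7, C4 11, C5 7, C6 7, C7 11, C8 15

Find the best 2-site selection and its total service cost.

With exactly 2 open, each office uses its cheapest among the chosen.
{C, D}: C1→D 6, C2→C 2, C3→C 3, C4→C 6, C5→C 6, C6→D 11, C7→D 3, C8→D 2. Service cost 39.
{B, D}: service cost 40
{B, C}: service cost 42
Among all 10 size-2 choices, {C, D} is lowest.

Choose C and D; total service cost 39.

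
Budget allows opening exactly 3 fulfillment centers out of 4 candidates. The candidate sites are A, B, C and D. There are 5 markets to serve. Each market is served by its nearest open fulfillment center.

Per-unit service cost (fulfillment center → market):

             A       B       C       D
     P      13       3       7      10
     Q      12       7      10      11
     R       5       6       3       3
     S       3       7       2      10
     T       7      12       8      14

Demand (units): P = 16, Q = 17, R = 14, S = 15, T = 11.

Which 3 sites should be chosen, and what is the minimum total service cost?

With exactly 3 open, each market uses its cheapest among the chosen.
{A, B, C}: P→B 3·16=48, Q→B 7·17=119, R→C 3·14=42, S→C 2·15=30, T→A 7·11=77. Service cost 316.
{B, C, D}: service cost 327
{A, B, D}: service cost 331
Among all 4 size-3 choices, {A, B, C} is lowest.

Choose A, B and C; total service cost 316.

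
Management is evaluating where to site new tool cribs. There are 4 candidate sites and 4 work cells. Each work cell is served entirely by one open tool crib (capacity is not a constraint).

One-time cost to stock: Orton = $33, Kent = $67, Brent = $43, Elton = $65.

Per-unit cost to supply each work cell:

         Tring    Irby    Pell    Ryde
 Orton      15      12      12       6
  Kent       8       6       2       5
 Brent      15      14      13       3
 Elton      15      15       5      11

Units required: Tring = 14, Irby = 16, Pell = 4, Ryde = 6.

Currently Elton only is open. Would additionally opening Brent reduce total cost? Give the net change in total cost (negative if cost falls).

Yes — net change −21 (cost falls by 21).

Current service cost with {Elton}: 536.
Adding Brent: each work cell re-picks its cheapest; new service cost 472, saving 64.
Extra fixed cost: 43. Net change = 43 − 64 = -21.
(Totals: 601 → 580.)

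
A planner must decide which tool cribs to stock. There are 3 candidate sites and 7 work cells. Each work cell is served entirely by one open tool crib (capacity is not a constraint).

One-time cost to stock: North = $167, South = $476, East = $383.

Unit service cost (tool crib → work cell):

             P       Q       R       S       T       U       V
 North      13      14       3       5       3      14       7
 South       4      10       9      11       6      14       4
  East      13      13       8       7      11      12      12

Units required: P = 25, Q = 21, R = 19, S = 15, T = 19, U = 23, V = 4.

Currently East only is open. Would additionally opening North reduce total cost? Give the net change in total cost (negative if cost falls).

Current service cost with {East}: 1388.
Adding North: each work cell re-picks its cheapest; new service cost 1091, saving 297.
Extra fixed cost: 167. Net change = 167 − 297 = -130.
(Totals: 1771 → 1641.)

Yes — net change −130 (cost falls by 130).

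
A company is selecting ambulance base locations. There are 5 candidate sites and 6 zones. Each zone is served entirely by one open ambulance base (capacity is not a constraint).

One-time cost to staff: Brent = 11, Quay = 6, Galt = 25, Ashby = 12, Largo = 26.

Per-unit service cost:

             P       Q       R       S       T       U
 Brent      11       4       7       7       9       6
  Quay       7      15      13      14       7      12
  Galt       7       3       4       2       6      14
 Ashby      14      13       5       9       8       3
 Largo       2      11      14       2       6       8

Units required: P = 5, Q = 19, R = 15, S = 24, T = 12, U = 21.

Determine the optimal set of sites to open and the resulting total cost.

For any fixed open set, each zone goes to its cheapest open site; total = fixed + service.
{Galt, Ashby}: P→Galt 7·5=35, Q→Galt 3·19=57, R→Galt 4·15=60, S→Galt 2·24=48, T→Galt 6·12=72, U→Ashby 3·21=63. Service 335; fixed 37; total 372.
{Galt, Ashby, Largo}: service 310 + fixed 63 = 373
{Quay, Galt, Ashby}: P→Quay 7·5=35, Q→Galt 3·19=57, R→Galt 4·15=60, S→Galt 2·24=48, T→Galt 6·12=72, U→Ashby 3·21=63. Service 335; fixed 43; total 378.
{Brent, Quay, Galt, Ashby, Largo}: P→Largo 2·5=10, Q→Galt 3·19=57, R→Galt 4·15=60, S→Galt 2·24=48, T→Galt 6·12=72, U→Ashby 3·21=63. Service 310; fixed 80; total 390.
No other subset beats 372.

Open Galt and Ashby; minimum total cost 372.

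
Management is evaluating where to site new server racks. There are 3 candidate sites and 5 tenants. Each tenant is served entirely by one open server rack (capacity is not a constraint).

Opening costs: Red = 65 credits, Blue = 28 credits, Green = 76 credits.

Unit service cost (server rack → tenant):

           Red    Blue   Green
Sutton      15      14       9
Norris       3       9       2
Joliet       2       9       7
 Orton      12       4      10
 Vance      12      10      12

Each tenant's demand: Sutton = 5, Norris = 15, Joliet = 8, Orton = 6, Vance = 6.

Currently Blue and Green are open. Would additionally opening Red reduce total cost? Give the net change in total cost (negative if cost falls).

Current service cost with {Blue, Green}: 215.
Adding Red: each tenant re-picks its cheapest; new service cost 175, saving 40.
Extra fixed cost: 65. Net change = 65 − 40 = 25.
(Totals: 319 → 344.)

No — net change +25 (cost rises by 25).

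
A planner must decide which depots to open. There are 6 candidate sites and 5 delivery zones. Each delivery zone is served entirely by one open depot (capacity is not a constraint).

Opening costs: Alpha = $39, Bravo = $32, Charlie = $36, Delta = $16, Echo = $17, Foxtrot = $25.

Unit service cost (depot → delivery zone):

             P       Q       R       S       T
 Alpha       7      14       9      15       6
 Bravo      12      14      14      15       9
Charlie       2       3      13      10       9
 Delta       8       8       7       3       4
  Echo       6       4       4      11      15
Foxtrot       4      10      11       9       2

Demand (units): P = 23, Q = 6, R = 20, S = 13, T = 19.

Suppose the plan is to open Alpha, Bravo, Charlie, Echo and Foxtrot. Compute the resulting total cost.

Total cost: 448

Each delivery zone is assigned to its cheapest site among the open ones.
{Alpha, Bravo, Charlie, Echo, Foxtrot}: P→Charlie 2·23=46, Q→Charlie 3·6=18, R→Echo 4·20=80, S→Foxtrot 9·13=117, T→Foxtrot 2·19=38. Service 299; fixed 149; total 448.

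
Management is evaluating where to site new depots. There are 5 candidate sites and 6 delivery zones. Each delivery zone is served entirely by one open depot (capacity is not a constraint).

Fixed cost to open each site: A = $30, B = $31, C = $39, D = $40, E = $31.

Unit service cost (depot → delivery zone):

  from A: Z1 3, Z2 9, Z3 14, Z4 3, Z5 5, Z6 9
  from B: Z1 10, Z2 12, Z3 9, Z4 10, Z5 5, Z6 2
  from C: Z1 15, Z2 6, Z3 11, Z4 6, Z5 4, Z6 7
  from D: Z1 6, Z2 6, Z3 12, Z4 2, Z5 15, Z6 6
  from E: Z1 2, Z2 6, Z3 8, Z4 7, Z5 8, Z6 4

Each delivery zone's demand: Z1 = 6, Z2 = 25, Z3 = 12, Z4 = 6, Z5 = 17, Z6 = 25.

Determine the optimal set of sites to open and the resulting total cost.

Open B and E; minimum total cost 497.

For any fixed open set, each delivery zone goes to its cheapest open site; total = fixed + service.
{B, E}: Z1→E 2·6=12, Z2→E 6·25=150, Z3→E 8·12=96, Z4→E 7·6=42, Z5→B 5·17=85, Z6→B 2·25=50. Service 435; fixed 62; total 497.
{A, B, E}: service 411 + fixed 92 = 503
{B, D, E}: Z1→E 2·6=12, Z2→D 6·25=150, Z3→E 8·12=96, Z4→D 2·6=12, Z5→B 5·17=85, Z6→B 2·25=50. Service 405; fixed 102; total 507.
{A, B, C, D, E}: service 388 + fixed 171 = 559
No other subset beats 497.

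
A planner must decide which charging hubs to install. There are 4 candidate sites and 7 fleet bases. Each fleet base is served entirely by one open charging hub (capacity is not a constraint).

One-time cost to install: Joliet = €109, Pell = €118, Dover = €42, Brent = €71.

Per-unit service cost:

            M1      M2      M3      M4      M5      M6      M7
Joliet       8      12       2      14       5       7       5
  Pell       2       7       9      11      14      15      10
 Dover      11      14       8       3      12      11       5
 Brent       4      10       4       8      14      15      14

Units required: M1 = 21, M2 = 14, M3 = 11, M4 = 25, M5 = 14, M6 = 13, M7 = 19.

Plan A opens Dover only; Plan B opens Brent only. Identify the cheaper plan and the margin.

Plan A: {Dover}: M1→Dover 11·21=231, M2→Dover 14·14=196, M3→Dover 8·11=88, M4→Dover 3·25=75, M5→Dover 12·14=168, M6→Dover 11·13=143, M7→Dover 5·19=95. Service 996; fixed 42; total 1038.
Plan B: {Brent}: M1→Brent 4·21=84, M2→Brent 10·14=140, M3→Brent 4·11=44, M4→Brent 8·25=200, M5→Brent 14·14=196, M6→Brent 15·13=195, M7→Brent 14·19=266. Service 1125; fixed 71; total 1196.
Difference: |1038 − 1196| = 158.

Plan A is cheaper by 158.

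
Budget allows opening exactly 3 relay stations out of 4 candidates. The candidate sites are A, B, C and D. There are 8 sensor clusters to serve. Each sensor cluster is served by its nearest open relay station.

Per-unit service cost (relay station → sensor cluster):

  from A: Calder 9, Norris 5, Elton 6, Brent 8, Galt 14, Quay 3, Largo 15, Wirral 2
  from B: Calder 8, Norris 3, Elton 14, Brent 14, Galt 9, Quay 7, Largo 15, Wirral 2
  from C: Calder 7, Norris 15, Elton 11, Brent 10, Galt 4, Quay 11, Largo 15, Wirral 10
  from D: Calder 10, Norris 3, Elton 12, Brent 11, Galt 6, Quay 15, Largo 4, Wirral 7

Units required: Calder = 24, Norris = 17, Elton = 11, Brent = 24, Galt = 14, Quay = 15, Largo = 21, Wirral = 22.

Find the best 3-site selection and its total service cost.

With exactly 3 open, each sensor cluster uses its cheapest among the chosen.
{A, C, D}: Calder→C 7·24=168, Norris→D 3·17=51, Elton→A 6·11=66, Brent→A 8·24=192, Galt→C 4·14=56, Quay→A 3·15=45, Largo→D 4·21=84, Wirral→A 2·22=44. Service cost 706.
{A, B, D}: service cost 758
{B, C, D}: service cost 869
Among all 4 size-3 choices, {A, C, D} is lowest.

Choose A, C and D; total service cost 706.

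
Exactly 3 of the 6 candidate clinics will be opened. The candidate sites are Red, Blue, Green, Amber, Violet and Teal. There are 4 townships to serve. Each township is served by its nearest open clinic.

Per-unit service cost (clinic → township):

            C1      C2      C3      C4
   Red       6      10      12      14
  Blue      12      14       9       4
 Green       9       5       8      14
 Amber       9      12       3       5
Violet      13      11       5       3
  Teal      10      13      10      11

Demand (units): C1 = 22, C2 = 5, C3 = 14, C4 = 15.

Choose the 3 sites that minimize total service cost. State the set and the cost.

With exactly 3 open, each township uses its cheapest among the chosen.
{Red, Amber, Violet}: C1→Red 6·22=132, C2→Red 10·5=50, C3→Amber 3·14=42, C4→Violet 3·15=45. Service cost 269.
{Red, Green, Violet}: service cost 272
{Red, Green, Amber}: service cost 274
Among all 20 size-3 choices, {Red, Amber, Violet} is lowest.

Choose Red, Amber and Violet; total service cost 269.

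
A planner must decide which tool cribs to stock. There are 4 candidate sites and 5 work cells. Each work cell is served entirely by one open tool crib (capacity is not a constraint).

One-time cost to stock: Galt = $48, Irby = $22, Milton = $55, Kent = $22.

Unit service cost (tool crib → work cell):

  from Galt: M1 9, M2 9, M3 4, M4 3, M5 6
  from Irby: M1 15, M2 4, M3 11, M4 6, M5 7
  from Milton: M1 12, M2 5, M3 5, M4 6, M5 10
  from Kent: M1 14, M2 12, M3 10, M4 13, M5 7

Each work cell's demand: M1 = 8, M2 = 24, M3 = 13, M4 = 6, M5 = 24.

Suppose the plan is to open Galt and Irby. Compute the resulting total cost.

Each work cell is assigned to its cheapest site among the open ones.
{Galt, Irby}: M1→Galt 9·8=72, M2→Irby 4·24=96, M3→Galt 4·13=52, M4→Galt 3·6=18, M5→Galt 6·24=144. Service 382; fixed 70; total 452.

Total cost: 452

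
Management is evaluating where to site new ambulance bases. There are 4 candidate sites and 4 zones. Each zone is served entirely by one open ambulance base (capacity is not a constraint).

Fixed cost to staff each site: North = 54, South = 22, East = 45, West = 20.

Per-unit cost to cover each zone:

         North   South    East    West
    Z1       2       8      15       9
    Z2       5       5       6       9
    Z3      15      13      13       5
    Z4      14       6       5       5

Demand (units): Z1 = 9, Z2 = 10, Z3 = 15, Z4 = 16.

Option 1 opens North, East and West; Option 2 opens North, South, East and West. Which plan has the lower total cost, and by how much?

Option 1 is cheaper by 22.

Option 1: {North, East, West}: Z1→North 2·9=18, Z2→North 5·10=50, Z3→West 5·15=75, Z4→East 5·16=80. Service 223; fixed 119; total 342.
Option 2: {North, South, East, West}: Z1→North 2·9=18, Z2→North 5·10=50, Z3→West 5·15=75, Z4→East 5·16=80. Service 223; fixed 141; total 364.
Difference: |342 − 364| = 22.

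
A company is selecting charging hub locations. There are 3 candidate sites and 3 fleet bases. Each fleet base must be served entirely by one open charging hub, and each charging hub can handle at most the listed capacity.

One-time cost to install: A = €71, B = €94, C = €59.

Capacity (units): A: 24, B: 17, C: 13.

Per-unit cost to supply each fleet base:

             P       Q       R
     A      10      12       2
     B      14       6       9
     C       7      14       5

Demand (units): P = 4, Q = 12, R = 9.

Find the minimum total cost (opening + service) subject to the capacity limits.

Minimum total cost: 295

Open {A, B}: P→A 10·4=40, Q→B 6·12=72, R→A 2·9=18.
Loads: A carries 13/24, B carries 12/17. Service 130; fixed 165; total 295.
Next best feasible plan costs 298.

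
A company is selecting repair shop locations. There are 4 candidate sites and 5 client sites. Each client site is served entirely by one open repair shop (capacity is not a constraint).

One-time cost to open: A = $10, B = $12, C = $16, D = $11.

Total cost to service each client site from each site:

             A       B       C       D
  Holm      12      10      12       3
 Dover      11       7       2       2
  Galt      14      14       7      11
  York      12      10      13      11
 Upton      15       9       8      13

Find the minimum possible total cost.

Minimum total cost: 51

For any fixed open set, each client site goes to its cheapest open site; total = fixed + service.
{D}: Holm→D 3, Dover→D 2, Galt→D 11, York→D 11, Upton→D 13. Service 40; fixed 11; total 51.
{B, D}: service 35 + fixed 23 = 58
{C}: Holm→C 12, Dover→C 2, Galt→C 7, York→C 13, Upton→C 8. Service 42; fixed 16; total 58.
{A, B, C, D}: service 30 + fixed 49 = 79
(All 15 nonempty subsets were checked; D only is lowest.)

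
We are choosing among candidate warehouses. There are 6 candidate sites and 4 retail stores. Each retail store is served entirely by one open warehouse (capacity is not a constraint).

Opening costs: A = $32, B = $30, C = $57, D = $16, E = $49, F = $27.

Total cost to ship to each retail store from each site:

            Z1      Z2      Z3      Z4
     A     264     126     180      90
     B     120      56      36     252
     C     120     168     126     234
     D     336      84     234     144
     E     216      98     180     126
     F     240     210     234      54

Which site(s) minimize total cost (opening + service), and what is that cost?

Open B and F; minimum total cost 323.

For any fixed open set, each retail store goes to its cheapest open site; total = fixed + service.
{B, F}: Z1→B 120, Z2→B 56, Z3→B 36, Z4→F 54. Service 266; fixed 57; total 323.
{B, D, F}: service 266 + fixed 73 = 339
{A, B, F}: service 266 + fixed 89 = 355
{A, B, C, D, E, F}: service 266 + fixed 211 = 477
No other subset beats 323.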